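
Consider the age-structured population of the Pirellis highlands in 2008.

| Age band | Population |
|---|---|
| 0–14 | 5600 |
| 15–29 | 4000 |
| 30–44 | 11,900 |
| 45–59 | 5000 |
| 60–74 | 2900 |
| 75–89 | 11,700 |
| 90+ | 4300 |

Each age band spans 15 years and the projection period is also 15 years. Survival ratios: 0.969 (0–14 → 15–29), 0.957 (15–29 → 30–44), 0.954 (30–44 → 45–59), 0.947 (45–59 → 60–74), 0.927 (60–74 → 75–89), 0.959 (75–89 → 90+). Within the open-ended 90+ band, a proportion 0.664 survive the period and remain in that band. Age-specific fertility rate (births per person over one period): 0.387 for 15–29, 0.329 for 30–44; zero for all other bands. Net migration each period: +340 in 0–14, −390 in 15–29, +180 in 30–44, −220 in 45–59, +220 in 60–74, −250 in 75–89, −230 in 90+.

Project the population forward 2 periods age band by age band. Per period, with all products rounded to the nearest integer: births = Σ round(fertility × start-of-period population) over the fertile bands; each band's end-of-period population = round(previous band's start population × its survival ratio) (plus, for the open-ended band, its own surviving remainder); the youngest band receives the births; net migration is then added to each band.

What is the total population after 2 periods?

[period 1]
Births: 4000 × 0.387 = 1548, 11900 × 0.329 = 3915 — total 5463
15–29: 5600 × 0.969 = 5426
30–44: 4000 × 0.957 = 3828
45–59: 11900 × 0.954 = 11353
60–74: 5000 × 0.947 = 4735
75–89: 2900 × 0.927 = 2688
90+: 11700 × 0.959 + 4300 × 0.664 = 11220 + 2855 = 14075
Net migration: 0–14 + 340 → 5803; 15–29 − 390 → 5036; 30–44 + 180 → 4008; 45–59 − 220 → 11133; 60–74 + 220 → 4955; 75–89 − 250 → 2438; 90+ − 230 → 13845
Population now: 0–14=5803, 15–29=5036, 30–44=4008, 45–59=11133, 60–74=4955, 75–89=2438, 90+=13845
[period 2]
Births: 5036 × 0.387 = 1949, 4008 × 0.329 = 1319 — total 3268
15–29: 5803 × 0.969 = 5623
30–44: 5036 × 0.957 = 4819
45–59: 4008 × 0.954 = 3824
60–74: 11133 × 0.947 = 10543
75–89: 4955 × 0.927 = 4593
90+: 2438 × 0.959 + 13845 × 0.664 = 2338 + 9193 = 11531
Net migration: 0–14 + 340 → 3608; 15–29 − 390 → 5233; 30–44 + 180 → 4999; 45–59 − 220 → 3604; 60–74 + 220 → 10763; 75–89 − 250 → 4343; 90+ − 230 → 11301
Population now: 0–14=3608, 15–29=5233, 30–44=4999, 45–59=3604, 60–74=10763, 75–89=4343, 90+=11301
Total after period 2: 3608 + 5233 + 4999 + 3604 + 10763 + 4343 + 11301 = 43851

43851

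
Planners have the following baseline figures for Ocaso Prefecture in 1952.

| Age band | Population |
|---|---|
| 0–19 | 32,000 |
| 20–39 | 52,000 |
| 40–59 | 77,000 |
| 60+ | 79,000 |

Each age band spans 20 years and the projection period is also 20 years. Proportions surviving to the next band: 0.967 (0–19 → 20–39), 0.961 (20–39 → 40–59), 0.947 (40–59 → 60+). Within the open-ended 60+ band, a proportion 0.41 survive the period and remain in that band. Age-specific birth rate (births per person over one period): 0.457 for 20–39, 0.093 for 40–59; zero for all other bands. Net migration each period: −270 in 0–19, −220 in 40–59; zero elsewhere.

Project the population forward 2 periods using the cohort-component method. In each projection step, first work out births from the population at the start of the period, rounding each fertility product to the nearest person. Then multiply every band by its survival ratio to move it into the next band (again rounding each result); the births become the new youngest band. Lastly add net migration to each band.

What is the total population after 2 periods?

167950

— Period 1 —
Births: 52000 × 0.457 = 23764  |  77000 × 0.093 = 7161 — total 30925
20–39: 32000 × 0.967 = 30944
40–59: 52000 × 0.961 = 49972
60+: 77000 × 0.947 + 79000 × 0.41 = 72919 + 32390 = 105309
Net migration: 0–19 − 270 → 30655; 40–59 − 220 → 49752
→ [30655, 30944, 49752, 105309]
— Period 2 —
Births: 30944 × 0.457 = 14141  |  49752 × 0.093 = 4627 — total 18768
20–39: 30655 × 0.967 = 29643
40–59: 30944 × 0.961 = 29737
60+: 49752 × 0.947 + 105309 × 0.41 = 47115 + 43177 = 90292
Net migration: 0–19 − 270 → 18498; 40–59 − 220 → 29517
→ [18498, 29643, 29517, 90292]
Total after period 2: 18498 + 29643 + 29517 + 90292 = 167950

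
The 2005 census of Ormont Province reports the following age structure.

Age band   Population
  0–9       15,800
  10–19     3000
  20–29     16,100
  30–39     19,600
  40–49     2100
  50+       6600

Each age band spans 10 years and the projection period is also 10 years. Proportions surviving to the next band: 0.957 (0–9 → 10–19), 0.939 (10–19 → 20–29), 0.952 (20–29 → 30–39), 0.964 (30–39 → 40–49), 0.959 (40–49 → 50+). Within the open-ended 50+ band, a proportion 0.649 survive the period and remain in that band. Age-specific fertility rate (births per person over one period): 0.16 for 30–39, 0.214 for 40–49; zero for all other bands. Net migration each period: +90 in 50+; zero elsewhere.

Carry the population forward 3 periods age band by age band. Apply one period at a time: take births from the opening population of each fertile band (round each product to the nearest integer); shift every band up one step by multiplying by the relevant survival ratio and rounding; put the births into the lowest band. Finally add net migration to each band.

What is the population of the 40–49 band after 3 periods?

2585

[period 1]
Births: 19600 * 0.16 = 3136  |  2100 * 0.214 = 449 → total 3585
10–19: 15800 * 0.957 = 15121
20–29: 3000 * 0.939 = 2817
30–39: 16100 * 0.952 = 15327
40–49: 19600 * 0.964 = 18894
50+: 2100 * 0.959 + 6600 * 0.649 = 2014 + 4283 = 6297
Net migration: 50+ + 90 → 6387
→ [3585, 15121, 2817, 15327, 18894, 6387]
[period 2]
Births: 15327 * 0.16 = 2452  |  18894 * 0.214 = 4043 → total 6495
10–19: 3585 * 0.957 = 3431
20–29: 15121 * 0.939 = 14199
30–39: 2817 * 0.952 = 2682
40–49: 15327 * 0.964 = 14775
50+: 18894 * 0.959 + 6387 * 0.649 = 18119 + 4145 = 22264
Net migration: 50+ + 90 → 22354
→ [6495, 3431, 14199, 2682, 14775, 22354]
[period 3]
Births: 2682 * 0.16 = 429  |  14775 * 0.214 = 3162 → total 3591
10–19: 6495 * 0.957 = 6216
20–29: 3431 * 0.939 = 3222
30–39: 14199 * 0.952 = 13517
40–49: 2682 * 0.964 = 2585
50+: 14775 * 0.959 + 22354 * 0.649 = 14169 + 14508 = 28677
Net migration: 50+ + 90 → 28767
→ [3591, 6216, 3222, 13517, 2585, 28767]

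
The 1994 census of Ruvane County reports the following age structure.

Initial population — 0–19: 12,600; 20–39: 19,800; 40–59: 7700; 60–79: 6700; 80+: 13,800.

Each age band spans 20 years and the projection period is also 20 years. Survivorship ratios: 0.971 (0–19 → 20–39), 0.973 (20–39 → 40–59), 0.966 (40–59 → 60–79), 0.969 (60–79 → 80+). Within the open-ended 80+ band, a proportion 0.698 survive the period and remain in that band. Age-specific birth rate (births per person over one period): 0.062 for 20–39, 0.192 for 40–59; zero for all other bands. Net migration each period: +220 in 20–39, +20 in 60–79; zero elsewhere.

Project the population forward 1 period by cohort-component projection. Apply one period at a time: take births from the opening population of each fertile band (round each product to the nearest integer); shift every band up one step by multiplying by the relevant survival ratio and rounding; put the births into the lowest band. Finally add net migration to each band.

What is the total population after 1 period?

58008

Call the bands 1 to 5, youngest first.
Period 1:
Births: 19800 × 0.062 = 1228  |  7700 × 0.192 = 1478 → total 2706
Band 2: 12600 × 0.971 = 12235
Band 3: 19800 × 0.973 = 19265
Band 4: 7700 × 0.966 = 7438
Band 5: 6700 × 0.969 + 13800 × 0.698 = 6492 + 9632 = 16124
Net migration: Band 2 + 220 → 12455; Band 4 + 20 → 7458
→ [2706, 12455, 19265, 7458, 16124]
Total after period 1: 2706 + 12455 + 19265 + 7458 + 16124 = 58008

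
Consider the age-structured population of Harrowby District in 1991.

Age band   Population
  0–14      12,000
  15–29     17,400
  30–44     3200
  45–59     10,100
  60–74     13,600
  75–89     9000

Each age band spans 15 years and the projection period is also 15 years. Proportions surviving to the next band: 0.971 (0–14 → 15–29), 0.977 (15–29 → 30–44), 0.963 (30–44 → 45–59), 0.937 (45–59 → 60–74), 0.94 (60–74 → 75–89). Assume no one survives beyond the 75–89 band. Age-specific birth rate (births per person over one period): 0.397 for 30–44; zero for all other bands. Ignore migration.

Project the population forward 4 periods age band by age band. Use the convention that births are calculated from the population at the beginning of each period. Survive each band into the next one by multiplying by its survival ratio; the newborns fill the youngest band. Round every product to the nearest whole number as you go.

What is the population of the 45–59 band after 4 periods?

1160

Numbering the groups 1..6 from youngest to oldest:
Period 1:
Births: 3200 × 0.397 = 1270
Group 2: 12000 × 0.971 = 11652
Group 3: 17400 × 0.977 = 17000
Group 4: 3200 × 0.963 = 3082
Group 5: 10100 × 0.937 = 9464
Group 6: 13600 × 0.94 = 12784
Giving 1270 / 11652 / 17000 / 3082 / 9464 / 12784.
Period 2:
Births: 17000 × 0.397 = 6749
Group 2: 1270 × 0.971 = 1233
Group 3: 11652 × 0.977 = 11384
Group 4: 17000 × 0.963 = 16371
Group 5: 3082 × 0.937 = 2888
Group 6: 9464 × 0.94 = 8896
Giving 6749 / 1233 / 11384 / 16371 / 2888 / 8896.
Period 3:
Births: 11384 × 0.397 = 4519
Group 2: 6749 × 0.971 = 6553
Group 3: 1233 × 0.977 = 1205
Group 4: 11384 × 0.963 = 10963
Group 5: 16371 × 0.937 = 15340
Group 6: 2888 × 0.94 = 2715
Giving 4519 / 6553 / 1205 / 10963 / 15340 / 2715.
Period 4:
Births: 1205 × 0.397 = 478
Group 2: 4519 × 0.971 = 4388
Group 3: 6553 × 0.977 = 6402
Group 4: 1205 × 0.963 = 1160
Group 5: 10963 × 0.937 = 10272
Group 6: 15340 × 0.94 = 14420
Giving 478 / 4388 / 6402 / 1160 / 10272 / 14420.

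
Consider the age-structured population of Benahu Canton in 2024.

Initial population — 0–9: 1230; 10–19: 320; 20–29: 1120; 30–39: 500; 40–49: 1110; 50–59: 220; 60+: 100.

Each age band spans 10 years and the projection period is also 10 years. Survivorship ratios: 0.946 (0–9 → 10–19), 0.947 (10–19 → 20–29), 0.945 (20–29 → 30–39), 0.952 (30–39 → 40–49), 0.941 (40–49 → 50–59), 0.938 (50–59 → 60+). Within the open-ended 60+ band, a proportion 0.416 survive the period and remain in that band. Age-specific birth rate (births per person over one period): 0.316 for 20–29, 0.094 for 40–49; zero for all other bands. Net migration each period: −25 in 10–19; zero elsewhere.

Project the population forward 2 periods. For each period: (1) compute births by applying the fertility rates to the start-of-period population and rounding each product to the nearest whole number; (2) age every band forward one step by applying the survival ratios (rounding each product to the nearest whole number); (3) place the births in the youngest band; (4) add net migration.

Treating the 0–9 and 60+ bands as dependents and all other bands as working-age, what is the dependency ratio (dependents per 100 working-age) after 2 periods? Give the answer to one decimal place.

(Groups numbered youngest = 1 to oldest = 7.)
After projecting period 1:
Births: 1120 * 0.316 = 354 ; 1110 * 0.094 = 104 ⇒ total 458
Group 2: 1230 * 0.946 = 1164
Group 3: 320 * 0.947 = 303
Group 4: 1120 * 0.945 = 1058
Group 5: 500 * 0.952 = 476
Group 6: 1110 * 0.941 = 1045
Group 7: 220 * 0.938 + 100 * 0.416 = 206 + 42 = 248
Net migration: Group 2 − 25 → 1139
Giving 458 / 1139 / 303 / 1058 / 476 / 1045 / 248.
After projecting period 2:
Births: 303 * 0.316 = 96 ; 476 * 0.094 = 45 ⇒ total 141
Group 2: 458 * 0.946 = 433
Group 3: 1139 * 0.947 = 1079
Group 4: 303 * 0.945 = 286
Group 5: 1058 * 0.952 = 1007
Group 6: 476 * 0.941 = 448
Group 7: 1045 * 0.938 + 248 * 0.416 = 980 + 103 = 1083
Net migration: Group 2 − 25 → 408
Giving 141 / 408 / 1079 / 286 / 1007 / 448 / 1083.
Dependents (band 0–9 + band 60+) = 141 + 1083 = 1224; working-age = 3228; ratio = 1224/3228 × 100 = 37.9

37.9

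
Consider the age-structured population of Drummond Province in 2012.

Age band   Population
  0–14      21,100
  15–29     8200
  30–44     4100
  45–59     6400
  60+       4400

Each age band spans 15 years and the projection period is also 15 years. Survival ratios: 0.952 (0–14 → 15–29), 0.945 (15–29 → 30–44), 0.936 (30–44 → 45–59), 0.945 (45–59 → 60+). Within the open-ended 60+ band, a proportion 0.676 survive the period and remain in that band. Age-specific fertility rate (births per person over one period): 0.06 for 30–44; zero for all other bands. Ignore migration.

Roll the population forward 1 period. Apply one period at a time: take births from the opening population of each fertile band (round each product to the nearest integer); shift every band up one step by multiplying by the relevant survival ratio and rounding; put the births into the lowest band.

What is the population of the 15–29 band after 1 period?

20087

— Period 1 —
Births: 4100 × 0.06 = 246
15–29: 21100 × 0.952 = 20087
30–44: 8200 × 0.945 = 7749
45–59: 4100 × 0.936 = 3838
60+: 6400 × 0.945 + 4400 × 0.676 = 6048 + 2974 = 9022
End of period: [246, 20087, 7749, 3838, 9022]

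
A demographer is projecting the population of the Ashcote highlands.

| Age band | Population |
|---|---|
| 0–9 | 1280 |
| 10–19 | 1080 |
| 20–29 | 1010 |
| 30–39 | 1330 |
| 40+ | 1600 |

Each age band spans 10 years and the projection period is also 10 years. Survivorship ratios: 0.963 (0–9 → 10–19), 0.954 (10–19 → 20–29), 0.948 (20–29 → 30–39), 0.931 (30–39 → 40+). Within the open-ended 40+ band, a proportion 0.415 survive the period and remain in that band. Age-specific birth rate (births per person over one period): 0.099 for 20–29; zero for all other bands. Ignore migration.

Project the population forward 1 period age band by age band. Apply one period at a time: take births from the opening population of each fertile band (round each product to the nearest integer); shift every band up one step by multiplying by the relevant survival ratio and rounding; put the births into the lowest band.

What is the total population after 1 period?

Period 1:
Births: 1010 × 0.099 = 100
10–19: 1280 × 0.963 = 1233
20–29: 1080 × 0.954 = 1030
30–39: 1010 × 0.948 = 957
40+: 1330 × 0.931 + 1600 × 0.415 = 1238 + 664 = 1902
→ [100, 1233, 1030, 957, 1902]
Total after period 1: 100 + 1233 + 1030 + 957 + 1902 = 5222

5222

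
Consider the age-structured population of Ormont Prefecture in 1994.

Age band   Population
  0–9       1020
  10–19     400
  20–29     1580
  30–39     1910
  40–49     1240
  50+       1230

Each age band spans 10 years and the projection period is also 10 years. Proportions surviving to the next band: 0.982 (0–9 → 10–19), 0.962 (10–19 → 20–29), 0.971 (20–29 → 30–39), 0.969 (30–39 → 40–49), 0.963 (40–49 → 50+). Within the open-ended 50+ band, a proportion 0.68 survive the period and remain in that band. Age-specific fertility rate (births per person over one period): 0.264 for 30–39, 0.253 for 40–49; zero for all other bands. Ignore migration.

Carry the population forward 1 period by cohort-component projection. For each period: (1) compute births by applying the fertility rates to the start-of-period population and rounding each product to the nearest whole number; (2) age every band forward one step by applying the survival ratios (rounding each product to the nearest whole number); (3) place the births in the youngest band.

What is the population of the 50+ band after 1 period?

[period 1]
Births: 1910 * 0.264 = 504, 1240 * 0.253 = 314 → 818
10–19: 1020 * 0.982 = 1002
20–29: 400 * 0.962 = 385
30–39: 1580 * 0.971 = 1534
40–49: 1910 * 0.969 = 1851
50+: 1240 * 0.963 + 1230 * 0.68 = 1194 + 836 = 2030
End of period: [818, 1002, 385, 1534, 1851, 2030]

2030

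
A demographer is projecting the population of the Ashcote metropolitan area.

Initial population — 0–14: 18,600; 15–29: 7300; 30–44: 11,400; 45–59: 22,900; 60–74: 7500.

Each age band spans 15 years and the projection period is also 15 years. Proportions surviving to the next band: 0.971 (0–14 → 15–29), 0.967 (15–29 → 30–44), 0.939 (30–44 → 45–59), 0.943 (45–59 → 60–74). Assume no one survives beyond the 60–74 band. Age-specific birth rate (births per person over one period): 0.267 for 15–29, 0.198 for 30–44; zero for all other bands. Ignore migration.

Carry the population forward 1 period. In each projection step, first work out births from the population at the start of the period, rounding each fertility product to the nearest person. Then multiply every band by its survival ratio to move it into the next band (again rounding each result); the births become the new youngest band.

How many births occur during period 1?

After projecting period 1:
Births: 7300 × 0.267 = 1949  |  11400 × 0.198 = 2257 → total 4206
15–29: 18600 × 0.971 = 18061
30–44: 7300 × 0.967 = 7059
45–59: 11400 × 0.939 = 10705
60–74: 22900 × 0.943 = 21595
Population now: 0–14=4206, 15–29=18061, 30–44=7059, 45–59=10705, 60–74=21595

4206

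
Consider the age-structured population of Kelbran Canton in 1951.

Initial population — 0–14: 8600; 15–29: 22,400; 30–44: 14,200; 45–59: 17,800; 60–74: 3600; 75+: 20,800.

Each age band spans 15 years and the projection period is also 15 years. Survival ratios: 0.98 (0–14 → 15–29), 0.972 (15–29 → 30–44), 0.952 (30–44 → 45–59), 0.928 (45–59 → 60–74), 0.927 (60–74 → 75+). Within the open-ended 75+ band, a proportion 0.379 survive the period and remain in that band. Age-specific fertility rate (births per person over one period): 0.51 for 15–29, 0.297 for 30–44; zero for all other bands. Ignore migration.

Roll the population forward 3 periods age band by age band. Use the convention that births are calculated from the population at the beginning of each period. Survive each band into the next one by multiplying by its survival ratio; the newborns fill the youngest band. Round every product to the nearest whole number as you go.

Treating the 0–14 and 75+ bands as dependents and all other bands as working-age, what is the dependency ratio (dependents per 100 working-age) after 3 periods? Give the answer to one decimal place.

55.8

[period 1]
Births: 22400 × 0.51 = 11424 ; 14200 × 0.297 = 4217 → 15641
15–29: 8600 × 0.98 = 8428
30–44: 22400 × 0.972 = 21773
45–59: 14200 × 0.952 = 13518
60–74: 17800 × 0.928 = 16518
75+: 3600 × 0.927 + 20800 × 0.379 = 3337 + 7883 = 11220
Population now: 0–14=15641, 15–29=8428, 30–44=21773, 45–59=13518, 60–74=16518, 75+=11220
[period 2]
Births: 8428 × 0.51 = 4298 ; 21773 × 0.297 = 6467 → 10765
15–29: 15641 × 0.98 = 15328
30–44: 8428 × 0.972 = 8192
45–59: 21773 × 0.952 = 20728
60–74: 13518 × 0.928 = 12545
75+: 16518 × 0.927 + 11220 × 0.379 = 15312 + 4252 = 19564
Population now: 0–14=10765, 15–29=15328, 30–44=8192, 45–59=20728, 60–74=12545, 75+=19564
[period 3]
Births: 15328 × 0.51 = 7817 ; 8192 × 0.297 = 2433 → 10250
15–29: 10765 × 0.98 = 10550
30–44: 15328 × 0.972 = 14899
45–59: 8192 × 0.952 = 7799
60–74: 20728 × 0.928 = 19236
75+: 12545 × 0.927 + 19564 × 0.379 = 11629 + 7415 = 19044
Population now: 0–14=10250, 15–29=10550, 30–44=14899, 45–59=7799, 60–74=19236, 75+=19044
Dependents (band 0–14 + band 75+) = 10250 + 19044 = 29294; working-age = 52484; ratio = 29294/52484 × 100 = 55.8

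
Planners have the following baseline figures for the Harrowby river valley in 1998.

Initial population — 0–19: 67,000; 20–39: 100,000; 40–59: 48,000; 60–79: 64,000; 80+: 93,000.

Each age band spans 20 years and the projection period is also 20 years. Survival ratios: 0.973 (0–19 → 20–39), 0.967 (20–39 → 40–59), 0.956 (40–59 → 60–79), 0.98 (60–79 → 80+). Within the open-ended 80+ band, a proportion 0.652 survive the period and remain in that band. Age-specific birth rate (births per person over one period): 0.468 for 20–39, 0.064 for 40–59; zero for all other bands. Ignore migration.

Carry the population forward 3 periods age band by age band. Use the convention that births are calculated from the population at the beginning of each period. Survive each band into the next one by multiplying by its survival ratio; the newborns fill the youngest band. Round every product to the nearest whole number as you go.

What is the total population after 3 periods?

341997

(Groups numbered youngest = 1 to oldest = 5.)
— Period 1 —
Births: 100000 × 0.468 = 46800  |  48000 × 0.064 = 3072 ⇒ total 49872
Group 2: 67000 × 0.973 = 65191
Group 3: 100000 × 0.967 = 96700
Group 4: 48000 × 0.956 = 45888
Group 5: 64000 × 0.98 + 93000 × 0.652 = 62720 + 60636 = 123356
End of period: [49872, 65191, 96700, 45888, 123356]
— Period 2 —
Births: 65191 × 0.468 = 30509  |  96700 × 0.064 = 6189 ⇒ total 36698
Group 2: 49872 × 0.973 = 48525
Group 3: 65191 × 0.967 = 63040
Group 4: 96700 × 0.956 = 92445
Group 5: 45888 × 0.98 + 123356 × 0.652 = 44970 + 80428 = 125398
End of period: [36698, 48525, 63040, 92445, 125398]
— Period 3 —
Births: 48525 × 0.468 = 22710  |  63040 × 0.064 = 4035 ⇒ total 26745
Group 2: 36698 × 0.973 = 35707
Group 3: 48525 × 0.967 = 46924
Group 4: 63040 × 0.956 = 60266
Group 5: 92445 × 0.98 + 125398 × 0.652 = 90596 + 81759 = 172355
End of period: [26745, 35707, 46924, 60266, 172355]
Total after period 3: 26745 + 35707 + 46924 + 60266 + 172355 = 341997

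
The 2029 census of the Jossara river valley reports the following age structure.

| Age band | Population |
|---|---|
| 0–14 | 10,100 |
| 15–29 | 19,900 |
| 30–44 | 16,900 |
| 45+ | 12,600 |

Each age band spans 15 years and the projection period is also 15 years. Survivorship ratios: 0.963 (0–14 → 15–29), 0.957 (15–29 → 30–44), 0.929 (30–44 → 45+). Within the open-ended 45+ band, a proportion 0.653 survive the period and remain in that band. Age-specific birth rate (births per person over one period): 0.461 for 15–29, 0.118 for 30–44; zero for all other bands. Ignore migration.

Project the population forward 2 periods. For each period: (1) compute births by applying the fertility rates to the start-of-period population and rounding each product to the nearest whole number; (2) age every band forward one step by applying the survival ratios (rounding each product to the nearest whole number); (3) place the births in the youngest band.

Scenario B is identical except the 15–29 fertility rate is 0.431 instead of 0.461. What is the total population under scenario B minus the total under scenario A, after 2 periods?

-867

(Bands numbered youngest = 1 to oldest = 4.)
— Period 1 —
Births: 19900 × 0.461 = 9174  |  16900 × 0.118 = 1994 → 11168
Band 2: 10100 × 0.963 = 9726
Band 3: 19900 × 0.957 = 19044
Band 4: 16900 × 0.929 + 12600 × 0.653 = 15700 + 8228 = 23928
End of period: [11168, 9726, 19044, 23928]
— Period 2 —
Births: 9726 × 0.461 = 4484  |  19044 × 0.118 = 2247 → 6731
Band 2: 11168 × 0.963 = 10755
Band 3: 9726 × 0.957 = 9308
Band 4: 19044 × 0.929 + 23928 × 0.653 = 17692 + 15625 = 33317
End of period: [6731, 10755, 9308, 33317]
Scenario A total after 2 periods: 60111
Scenario B projection —
— Period 1 —
Births: 19900 × 0.431 = 8577  |  16900 × 0.118 = 1994 → 10571
Band 2: 10100 × 0.963 = 9726
Band 3: 19900 × 0.957 = 19044
Band 4: 16900 × 0.929 + 12600 × 0.653 = 15700 + 8228 = 23928
End of period: [10571, 9726, 19044, 23928]
— Period 2 —
Births: 9726 × 0.431 = 4192  |  19044 × 0.118 = 2247 → 6439
Band 2: 10571 × 0.963 = 10180
Band 3: 9726 × 0.957 = 9308
Band 4: 19044 × 0.929 + 23928 × 0.653 = 17692 + 15625 = 33317
End of period: [6439, 10180, 9308, 33317]
Scenario B total after 2 periods: 59244
Difference B − A = 59244 − 60111 = -867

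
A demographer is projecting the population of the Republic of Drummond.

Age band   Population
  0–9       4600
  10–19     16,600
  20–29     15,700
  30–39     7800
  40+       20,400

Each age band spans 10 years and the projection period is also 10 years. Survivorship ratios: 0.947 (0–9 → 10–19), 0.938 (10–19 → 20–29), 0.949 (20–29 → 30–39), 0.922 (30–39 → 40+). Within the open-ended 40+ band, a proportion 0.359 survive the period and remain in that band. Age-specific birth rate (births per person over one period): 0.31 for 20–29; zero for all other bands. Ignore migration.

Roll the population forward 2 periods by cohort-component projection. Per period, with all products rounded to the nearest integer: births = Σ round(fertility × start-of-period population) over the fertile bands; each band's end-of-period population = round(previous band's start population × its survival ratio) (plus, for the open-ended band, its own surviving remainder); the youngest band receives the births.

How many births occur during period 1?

4867

Numbering the bands 1..5 from youngest to oldest:
After projecting period 1:
Births: 15700 × 0.31 = 4867
Band 2: 4600 × 0.947 = 4356
Band 3: 16600 × 0.938 = 15571
Band 4: 15700 × 0.949 = 14899
Band 5: 7800 × 0.922 + 20400 × 0.359 = 7192 + 7324 = 14516
End of period: [4867, 4356, 15571, 14899, 14516]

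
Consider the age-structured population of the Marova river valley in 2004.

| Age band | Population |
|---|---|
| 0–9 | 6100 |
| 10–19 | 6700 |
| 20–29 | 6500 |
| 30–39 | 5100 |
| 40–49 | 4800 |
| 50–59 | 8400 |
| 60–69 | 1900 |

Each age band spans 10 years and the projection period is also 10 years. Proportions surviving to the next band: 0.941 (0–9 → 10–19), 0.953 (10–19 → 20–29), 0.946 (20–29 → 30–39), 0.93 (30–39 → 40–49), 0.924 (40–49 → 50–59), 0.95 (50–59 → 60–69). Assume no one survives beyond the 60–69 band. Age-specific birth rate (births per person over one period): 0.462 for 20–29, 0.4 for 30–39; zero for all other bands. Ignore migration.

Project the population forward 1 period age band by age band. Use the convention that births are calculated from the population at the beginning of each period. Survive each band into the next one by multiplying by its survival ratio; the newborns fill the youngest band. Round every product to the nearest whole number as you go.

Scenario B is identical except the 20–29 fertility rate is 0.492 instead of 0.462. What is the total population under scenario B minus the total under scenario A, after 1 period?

Call the bands 1 to 7, youngest first.
Period 1:
Births: 6500 * 0.462 = 3003 ; 5100 * 0.4 = 2040 — total 5043
Band 2: 6100 * 0.941 = 5740
Band 3: 6700 * 0.953 = 6385
Band 4: 6500 * 0.946 = 6149
Band 5: 5100 * 0.93 = 4743
Band 6: 4800 * 0.924 = 4435
Band 7: 8400 * 0.95 = 7980
Population now: 0–9=5043, 10–19=5740, 20–29=6385, 30–39=6149, 40–49=4743, 50–59=4435, 60–69=7980
Scenario A total after 1 period: 40475
Scenario B projection —
Period 1:
Births: 6500 * 0.492 = 3198 ; 5100 * 0.4 = 2040 — total 5238
Band 2: 6100 * 0.941 = 5740
Band 3: 6700 * 0.953 = 6385
Band 4: 6500 * 0.946 = 6149
Band 5: 5100 * 0.93 = 4743
Band 6: 4800 * 0.924 = 4435
Band 7: 8400 * 0.95 = 7980
Population now: 0–9=5238, 10–19=5740, 20–29=6385, 30–39=6149, 40–49=4743, 50–59=4435, 60–69=7980
Scenario B total after 1 period: 40670
Difference B − A = 40670 − 40475 = 195

195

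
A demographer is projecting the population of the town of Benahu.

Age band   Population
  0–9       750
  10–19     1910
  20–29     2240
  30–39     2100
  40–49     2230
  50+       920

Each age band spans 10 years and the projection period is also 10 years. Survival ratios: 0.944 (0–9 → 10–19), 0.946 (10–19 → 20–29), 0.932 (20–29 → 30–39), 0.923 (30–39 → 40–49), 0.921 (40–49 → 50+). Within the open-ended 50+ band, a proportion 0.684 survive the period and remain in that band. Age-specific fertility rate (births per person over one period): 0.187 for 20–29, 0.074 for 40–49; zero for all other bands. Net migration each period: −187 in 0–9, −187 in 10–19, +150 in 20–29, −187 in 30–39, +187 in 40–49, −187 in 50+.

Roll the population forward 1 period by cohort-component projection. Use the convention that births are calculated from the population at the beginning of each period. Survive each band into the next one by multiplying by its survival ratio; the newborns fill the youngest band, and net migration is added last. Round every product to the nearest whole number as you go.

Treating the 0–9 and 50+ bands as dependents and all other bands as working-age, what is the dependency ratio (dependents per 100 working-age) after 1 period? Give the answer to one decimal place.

44.5

Let band 1 be 0–9 through band 6 = 50+.
Period 1.
Births: 2240 × 0.187 = 419 ; 2230 × 0.074 = 165 ⇒ total 584
Band 2: 750 × 0.944 = 708
Band 3: 1910 × 0.946 = 1807
Band 4: 2240 × 0.932 = 2088
Band 5: 2100 × 0.923 = 1938
Band 6: 2230 × 0.921 + 920 × 0.684 = 2054 + 629 = 2683
Net migration: Band 1 − 187 → 397; Band 2 − 187 → 521; Band 3 + 150 → 1957; Band 4 − 187 → 1901; Band 5 + 187 → 2125; Band 6 − 187 → 2496
Population now: 0–9=397, 10–19=521, 20–29=1957, 30–39=1901, 40–49=2125, 50+=2496
Dependents (band 0–9 + band 50+) = 397 + 2496 = 2893; working-age = 6504; ratio = 2893/6504 × 100 = 44.5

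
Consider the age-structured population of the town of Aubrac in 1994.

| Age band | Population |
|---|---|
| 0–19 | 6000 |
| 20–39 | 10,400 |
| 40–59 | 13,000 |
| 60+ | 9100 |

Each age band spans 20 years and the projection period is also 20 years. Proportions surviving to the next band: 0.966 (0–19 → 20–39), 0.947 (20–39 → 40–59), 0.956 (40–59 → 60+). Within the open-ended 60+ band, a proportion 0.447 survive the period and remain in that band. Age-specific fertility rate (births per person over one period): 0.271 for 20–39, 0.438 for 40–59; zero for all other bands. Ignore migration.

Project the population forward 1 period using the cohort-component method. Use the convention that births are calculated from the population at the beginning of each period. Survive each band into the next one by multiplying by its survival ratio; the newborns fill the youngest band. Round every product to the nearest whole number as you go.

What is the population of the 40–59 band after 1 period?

After projecting period 1:
Births: 10400 × 0.271 = 2818  |  13000 × 0.438 = 5694 — total 8512
20–39: 6000 × 0.966 = 5796
40–59: 10400 × 0.947 = 9849
60+: 13000 × 0.956 + 9100 × 0.447 = 12428 + 4068 = 16496
Population now: 0–19=8512, 20–39=5796, 40–59=9849, 60+=16496

9849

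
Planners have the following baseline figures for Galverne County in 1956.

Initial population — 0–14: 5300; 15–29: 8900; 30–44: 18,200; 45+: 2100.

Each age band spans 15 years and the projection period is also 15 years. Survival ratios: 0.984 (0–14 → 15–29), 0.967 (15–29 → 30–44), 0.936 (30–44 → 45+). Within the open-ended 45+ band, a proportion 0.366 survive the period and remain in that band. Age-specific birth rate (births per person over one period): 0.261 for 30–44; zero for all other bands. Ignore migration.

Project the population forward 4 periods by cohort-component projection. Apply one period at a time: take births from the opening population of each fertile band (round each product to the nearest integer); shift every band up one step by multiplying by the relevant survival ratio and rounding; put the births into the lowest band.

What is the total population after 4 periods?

Period 1.
Births: 18200 × 0.261 = 4750
15–29: 5300 × 0.984 = 5215
30–44: 8900 × 0.967 = 8606
45+: 18200 × 0.936 + 2100 × 0.366 = 17035 + 769 = 17804
Giving 4750 / 5215 / 8606 / 17804.
Period 2.
Births: 8606 × 0.261 = 2246
15–29: 4750 × 0.984 = 4674
30–44: 5215 × 0.967 = 5043
45+: 8606 × 0.936 + 17804 × 0.366 = 8055 + 6516 = 14571
Giving 2246 / 4674 / 5043 / 14571.
Period 3.
Births: 5043 × 0.261 = 1316
15–29: 2246 × 0.984 = 2210
30–44: 4674 × 0.967 = 4520
45+: 5043 × 0.936 + 14571 × 0.366 = 4720 + 5333 = 10053
Giving 1316 / 2210 / 4520 / 10053.
Period 4.
Births: 4520 × 0.261 = 1180
15–29: 1316 × 0.984 = 1295
30–44: 2210 × 0.967 = 2137
45+: 4520 × 0.936 + 10053 × 0.366 = 4231 + 3679 = 7910
Giving 1180 / 1295 / 2137 / 7910.
Total after period 4: 1180 + 1295 + 2137 + 7910 = 12522

12522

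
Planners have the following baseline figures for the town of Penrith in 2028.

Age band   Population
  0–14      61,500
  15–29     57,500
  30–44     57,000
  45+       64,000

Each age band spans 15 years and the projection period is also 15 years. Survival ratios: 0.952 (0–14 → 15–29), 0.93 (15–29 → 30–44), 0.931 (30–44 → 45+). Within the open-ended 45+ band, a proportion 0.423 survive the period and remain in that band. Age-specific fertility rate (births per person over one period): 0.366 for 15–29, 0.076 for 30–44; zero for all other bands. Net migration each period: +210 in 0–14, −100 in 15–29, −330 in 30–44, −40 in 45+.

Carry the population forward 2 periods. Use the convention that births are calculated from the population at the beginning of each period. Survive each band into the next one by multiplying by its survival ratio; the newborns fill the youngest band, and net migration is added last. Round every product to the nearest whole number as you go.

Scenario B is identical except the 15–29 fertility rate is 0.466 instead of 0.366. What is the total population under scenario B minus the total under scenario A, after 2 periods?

11319

Call the bands 1 to 4, youngest first.
Period 1.
Births: 57500 × 0.366 = 21045, 57000 × 0.076 = 4332 → 25377
Band 2: 61500 × 0.952 = 58548
Band 3: 57500 × 0.93 = 53475
Band 4: 57000 × 0.931 + 64000 × 0.423 = 53067 + 27072 = 80139
Net migration: Band 1 + 210 → 25587; Band 2 − 100 → 58448; Band 3 − 330 → 53145; Band 4 − 40 → 80099
End of period: [25587, 58448, 53145, 80099]
Period 2.
Births: 58448 × 0.366 = 21392, 53145 × 0.076 = 4039 → 25431
Band 2: 25587 × 0.952 = 24359
Band 3: 58448 × 0.93 = 54357
Band 4: 53145 × 0.931 + 80099 × 0.423 = 49478 + 33882 = 83360
Net migration: Band 1 + 210 → 25641; Band 2 − 100 → 24259; Band 3 − 330 → 54027; Band 4 − 40 → 83320
End of period: [25641, 24259, 54027, 83320]
Scenario A total after 2 periods: 187247
Scenario B projection —
Period 1.
Births: 57500 × 0.466 = 26795, 57000 × 0.076 = 4332 → 31127
Band 2: 61500 × 0.952 = 58548
Band 3: 57500 × 0.93 = 53475
Band 4: 57000 × 0.931 + 64000 × 0.423 = 53067 + 27072 = 80139
Net migration: Band 1 + 210 → 31337; Band 2 − 100 → 58448; Band 3 − 330 → 53145; Band 4 − 40 → 80099
End of period: [31337, 58448, 53145, 80099]
Period 2.
Births: 58448 × 0.466 = 27237, 53145 × 0.076 = 4039 → 31276
Band 2: 31337 × 0.952 = 29833
Band 3: 58448 × 0.93 = 54357
Band 4: 53145 × 0.931 + 80099 × 0.423 = 49478 + 33882 = 83360
Net migration: Band 1 + 210 → 31486; Band 2 − 100 → 29733; Band 3 − 330 → 54027; Band 4 − 40 → 83320
End of period: [31486, 29733, 54027, 83320]
Scenario B total after 2 periods: 198566
Difference B − A = 198566 − 187247 = 11319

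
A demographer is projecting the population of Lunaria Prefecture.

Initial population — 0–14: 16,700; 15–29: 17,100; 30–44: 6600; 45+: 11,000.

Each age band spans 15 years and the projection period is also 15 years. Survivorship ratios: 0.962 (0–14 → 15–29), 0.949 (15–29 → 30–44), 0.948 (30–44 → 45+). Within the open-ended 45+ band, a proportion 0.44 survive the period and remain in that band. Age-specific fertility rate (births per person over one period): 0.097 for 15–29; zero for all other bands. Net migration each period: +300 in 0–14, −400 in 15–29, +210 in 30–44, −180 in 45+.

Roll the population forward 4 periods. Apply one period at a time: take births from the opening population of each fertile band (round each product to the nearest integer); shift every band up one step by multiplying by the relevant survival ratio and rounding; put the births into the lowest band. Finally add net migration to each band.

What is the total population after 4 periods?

Period 1.
Births: 17100 * 0.097 = 1659
15–29: 16700 * 0.962 = 16065
30–44: 17100 * 0.949 = 16228
45+: 6600 * 0.948 + 11000 * 0.44 = 6257 + 4840 = 11097
Net migration: 0–14 + 300 → 1959; 15–29 − 400 → 15665; 30–44 + 210 → 16438; 45+ − 180 → 10917
End of period: [1959, 15665, 16438, 10917]
Period 2.
Births: 15665 * 0.097 = 1520
15–29: 1959 * 0.962 = 1885
30–44: 15665 * 0.949 = 14866
45+: 16438 * 0.948 + 10917 * 0.44 = 15583 + 4803 = 20386
Net migration: 0–14 + 300 → 1820; 15–29 − 400 → 1485; 30–44 + 210 → 15076; 45+ − 180 → 20206
End of period: [1820, 1485, 15076, 20206]
Period 3.
Births: 1485 * 0.097 = 144
15–29: 1820 * 0.962 = 1751
30–44: 1485 * 0.949 = 1409
45+: 15076 * 0.948 + 20206 * 0.44 = 14292 + 8891 = 23183
Net migration: 0–14 + 300 → 444; 15–29 − 400 → 1351; 30–44 + 210 → 1619; 45+ − 180 → 23003
End of period: [444, 1351, 1619, 23003]
Period 4.
Births: 1351 * 0.097 = 131
15–29: 444 * 0.962 = 427
30–44: 1351 * 0.949 = 1282
45+: 1619 * 0.948 + 23003 * 0.44 = 1535 + 10121 = 11656
Net migration: 0–14 + 300 → 431; 15–29 − 400 → 27; 30–44 + 210 → 1492; 45+ − 180 → 11476
End of period: [431, 27, 1492, 11476]
Total after period 4: 431 + 27 + 1492 + 11476 = 13426

13426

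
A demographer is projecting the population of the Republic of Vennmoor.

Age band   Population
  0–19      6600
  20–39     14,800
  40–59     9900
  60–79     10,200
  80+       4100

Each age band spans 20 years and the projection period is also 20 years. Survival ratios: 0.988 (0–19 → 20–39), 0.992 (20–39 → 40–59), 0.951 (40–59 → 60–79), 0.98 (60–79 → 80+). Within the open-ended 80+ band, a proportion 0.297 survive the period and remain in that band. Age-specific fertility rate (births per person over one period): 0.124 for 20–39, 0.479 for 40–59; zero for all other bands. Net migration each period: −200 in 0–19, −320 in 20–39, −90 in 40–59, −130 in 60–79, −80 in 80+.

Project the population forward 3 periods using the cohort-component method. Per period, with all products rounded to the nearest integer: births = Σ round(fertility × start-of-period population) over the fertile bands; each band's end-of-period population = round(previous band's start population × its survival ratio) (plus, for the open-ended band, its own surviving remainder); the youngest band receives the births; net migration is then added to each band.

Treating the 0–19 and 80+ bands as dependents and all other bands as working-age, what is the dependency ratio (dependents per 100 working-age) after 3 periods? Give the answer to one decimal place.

Period 1:
Births: 14800 × 0.124 = 1835, 9900 × 0.479 = 4742 → total 6577
20–39: 6600 × 0.988 = 6521
40–59: 14800 × 0.992 = 14682
60–79: 9900 × 0.951 = 9415
80+: 10200 × 0.98 + 4100 × 0.297 = 9996 + 1218 = 11214
Net migration: 0–19 − 200 → 6377; 20–39 − 320 → 6201; 40–59 − 90 → 14592; 60–79 − 130 → 9285; 80+ − 80 → 11134
→ [6377, 6201, 14592, 9285, 11134]
Period 2:
Births: 6201 × 0.124 = 769, 14592 × 0.479 = 6990 → total 7759
20–39: 6377 × 0.988 = 6300
40–59: 6201 × 0.992 = 6151
60–79: 14592 × 0.951 = 13877
80+: 9285 × 0.98 + 11134 × 0.297 = 9099 + 3307 = 12406
Net migration: 0–19 − 200 → 7559; 20–39 − 320 → 5980; 40–59 − 90 → 6061; 60–79 − 130 → 13747; 80+ − 80 → 12326
→ [7559, 5980, 6061, 13747, 12326]
Period 3:
Births: 5980 × 0.124 = 742, 6061 × 0.479 = 2903 → total 3645
20–39: 7559 × 0.988 = 7468
40–59: 5980 × 0.992 = 5932
60–79: 6061 × 0.951 = 5764
80+: 13747 × 0.98 + 12326 × 0.297 = 13472 + 3661 = 17133
Net migration: 0–19 − 200 → 3445; 20–39 − 320 → 7148; 40–59 − 90 → 5842; 60–79 − 130 → 5634; 80+ − 80 → 17053
→ [3445, 7148, 5842, 5634, 17053]
Dependents (band 0–19 + band 80+) = 3445 + 17053 = 20498; working-age = 18624; ratio = 20498/18624 × 100 = 110.1

110.1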